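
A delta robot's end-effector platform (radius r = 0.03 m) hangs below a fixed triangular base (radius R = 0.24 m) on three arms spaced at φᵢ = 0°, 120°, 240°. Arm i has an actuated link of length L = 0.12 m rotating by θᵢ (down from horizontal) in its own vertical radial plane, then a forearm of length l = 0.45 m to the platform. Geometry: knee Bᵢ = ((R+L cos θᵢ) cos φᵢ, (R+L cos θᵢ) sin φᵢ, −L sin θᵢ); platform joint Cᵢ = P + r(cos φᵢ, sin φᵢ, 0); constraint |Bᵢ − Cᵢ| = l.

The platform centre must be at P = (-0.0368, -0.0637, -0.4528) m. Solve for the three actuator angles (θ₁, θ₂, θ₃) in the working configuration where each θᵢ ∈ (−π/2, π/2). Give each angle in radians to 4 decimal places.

arm 1 (φ=0.0°): x'=-0.0368, y'=-0.0637
  A cos θ + B sin θ = C:  0.2468·cos θ + -0.4528·sin θ = -0.3412
  θ1 = atan2(B,A) + arccos(C/0.5157) = 1.2221
arm 2 (φ=120.0°): x'=-0.0368, y'=0.0637
  A=0.2468, B=-0.4528, C=(l²−L²−A²−y'²−z²)/(2L)=-0.3412
  θ2 = atan2(B,A) + arccos(C/0.5157) = 1.2219
φ3=240.0° → target in arm frame (0.0736, 0.0000)
  e−x'=0.1364;  (l²−L²−(e−x')²−y'²−z²)/2L = -0.1481
  √(A²+B²)=0.4729;  θ3 = -1.2781+1.8893 ≈ 0.6112

θ₁ = 1.2221, θ₂ = 1.2219, θ₃ = 0.6112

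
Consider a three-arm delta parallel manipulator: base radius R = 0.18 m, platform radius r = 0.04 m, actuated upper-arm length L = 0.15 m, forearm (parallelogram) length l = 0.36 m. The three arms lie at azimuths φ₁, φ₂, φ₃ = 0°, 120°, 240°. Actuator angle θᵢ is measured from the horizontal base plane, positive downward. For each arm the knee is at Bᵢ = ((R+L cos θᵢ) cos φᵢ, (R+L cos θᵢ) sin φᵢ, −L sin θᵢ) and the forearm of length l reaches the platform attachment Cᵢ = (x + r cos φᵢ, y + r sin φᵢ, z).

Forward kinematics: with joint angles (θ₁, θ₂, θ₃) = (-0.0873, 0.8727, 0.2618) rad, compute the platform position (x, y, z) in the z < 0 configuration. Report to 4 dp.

arm 1 at φ=0.0°: e+L cos θ1 = 0.2894;  S1 = (0.2894, 0.0000, 0.0131)
φ2=120.0°: virtual centre (-0.1182, 0.2047, -0.1149), radius l
φ3=240.0°: virtual centre (-0.1424, -0.2467, -0.0388), radius l
eliminate P² terms by subtracting sphere 1 from 2 and 3
plane₁₂: -0.8153x+0.4095y+-0.2560z = -0.0148
Cramer: x(z) = 0.0104-0.2233z;  y(z) = -0.0156+0.1805z
sphere 1 gives Az²+Bz+C=0 with A=1.0825, B=0.0928, C=-0.0513;  B²−4AC=0.2308;  roots -0.2648, 0.1790;  negative root z = -0.2648
x = 0.0695, y = -0.0634

(0.0695, -0.0634, -0.2648)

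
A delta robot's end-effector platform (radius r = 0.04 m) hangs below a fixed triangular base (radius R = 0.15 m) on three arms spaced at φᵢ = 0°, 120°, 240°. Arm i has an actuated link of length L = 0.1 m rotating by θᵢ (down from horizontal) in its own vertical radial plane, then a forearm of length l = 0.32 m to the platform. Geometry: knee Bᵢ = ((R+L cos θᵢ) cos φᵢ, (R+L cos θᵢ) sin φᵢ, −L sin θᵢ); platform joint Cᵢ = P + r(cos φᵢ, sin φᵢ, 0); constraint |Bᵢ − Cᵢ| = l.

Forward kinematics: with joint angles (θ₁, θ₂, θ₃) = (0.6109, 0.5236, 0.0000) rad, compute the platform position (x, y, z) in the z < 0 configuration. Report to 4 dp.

(-0.0342, -0.0432, -0.2796)

arm 1 at φ=0.0°: ρ1 = 0.1919;  centre 1 = (0.1919, 0.0000, -0.0574)
centre 2 = (0.1966·cos120.0°, 0.1966·sin120.0°, -0.0500) = (-0.0983, 0.1703, -0.0500)
φ3=240.0°: virtual centre (-0.1050, -0.1819, 0.0000), radius l
eliminate P² terms by subtracting sphere 1 from 2 and 3
[-0.5804 0.3405 0.0147]·P = 0.0010;  [-0.5938 -0.3637 0.1147]·P = 0.0040
det = 0.4133;  x = -0.0042+0.1075z,  y = -0.0041+0.1399z
quadratic in z: (1.0311)z²+(0.0714)z+(-0.0606)=0, √Δ=0.5052 → z ∈ {-0.2796, 0.2103}; z = -0.2796 (taking z<0)
x = -0.0342, y = -0.0432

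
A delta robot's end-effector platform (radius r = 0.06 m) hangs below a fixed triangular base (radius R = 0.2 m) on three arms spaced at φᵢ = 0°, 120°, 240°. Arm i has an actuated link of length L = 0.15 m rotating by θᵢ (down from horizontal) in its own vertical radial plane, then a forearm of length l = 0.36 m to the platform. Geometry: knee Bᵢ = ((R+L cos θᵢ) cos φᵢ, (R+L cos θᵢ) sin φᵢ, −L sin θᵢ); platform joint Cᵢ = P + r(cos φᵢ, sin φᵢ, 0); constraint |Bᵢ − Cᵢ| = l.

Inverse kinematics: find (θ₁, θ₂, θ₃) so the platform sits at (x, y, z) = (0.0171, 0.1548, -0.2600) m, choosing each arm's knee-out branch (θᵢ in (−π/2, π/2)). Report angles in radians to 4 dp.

arm 1 (φ=0.0°): x'=0.0171, y'=0.1548
  A cos θ + B sin θ = C:  0.1229·cos θ + -0.2600·sin θ = 0.0014
  √(A²+B²)=0.2876;  θ1 = -1.1292+1.5658 ≈ 0.4366
arm 2 (φ=120.0°): x'=0.1255, y'=-0.0922
  e−x'=0.0145;  (l²−L²−(e−x')²−y'²−z²)/2L = 0.1026
  γ=atan2(-0.2600,0.0145)=-1.5151;  ψ=arccos(0.3941)=1.1657;  θ2=γ+ψ≈-0.3494
arm 3 (φ=240.0°): x'=-0.1426, y'=-0.0626
  A cos θ + B sin θ = C:  0.2826·cos θ + -0.2600·sin θ = -0.1476
  √(A²+B²)=0.3840;  θ3 = -0.7438+1.9654 ≈ 1.2216

θ₁ = 0.4366, θ₂ = -0.3494, θ₃ = 1.2216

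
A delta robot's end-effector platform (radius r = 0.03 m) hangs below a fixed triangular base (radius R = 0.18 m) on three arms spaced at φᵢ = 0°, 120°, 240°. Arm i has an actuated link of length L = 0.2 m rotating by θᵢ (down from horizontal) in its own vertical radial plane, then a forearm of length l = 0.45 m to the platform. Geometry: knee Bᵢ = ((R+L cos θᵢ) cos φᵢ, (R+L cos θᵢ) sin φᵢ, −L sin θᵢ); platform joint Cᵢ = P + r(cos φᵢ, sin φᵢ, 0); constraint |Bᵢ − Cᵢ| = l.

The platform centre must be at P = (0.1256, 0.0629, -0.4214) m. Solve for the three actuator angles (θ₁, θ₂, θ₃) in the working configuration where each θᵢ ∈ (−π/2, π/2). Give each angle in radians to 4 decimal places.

θ₁ = 0.1744, θ₂ = 0.6980, θ₃ = 1.0470

arm 1 (φ=0.0°): x'=0.1256, y'=0.0629
  A=0.0244, B=-0.4214, C=(l²−L²−A²−y'²−z²)/(2L)=-0.0491
  θ1 = atan2(B,A) + arccos(C/0.4221) = 0.1744
arm 2 (φ=120.0°): x'=-0.0083, y'=-0.1402
  e−x'=0.1583;  (l²−L²−(e−x')²−y'²−z²)/2L = -0.1495
  θ2 = atan2(B,A) + arccos(C/0.4502) = 0.6980
rotate P by −φ3: (-0.1173, 0.0773, -0.4214)
  A=0.2673, B=-0.4214, C=(l²−L²−A²−y'²−z²)/(2L)=-0.2312
  γ=atan2(-0.4214,0.2673)=-1.0056;  ψ=arccos(-0.4634)=2.0526;  θ3=γ+ψ≈1.0470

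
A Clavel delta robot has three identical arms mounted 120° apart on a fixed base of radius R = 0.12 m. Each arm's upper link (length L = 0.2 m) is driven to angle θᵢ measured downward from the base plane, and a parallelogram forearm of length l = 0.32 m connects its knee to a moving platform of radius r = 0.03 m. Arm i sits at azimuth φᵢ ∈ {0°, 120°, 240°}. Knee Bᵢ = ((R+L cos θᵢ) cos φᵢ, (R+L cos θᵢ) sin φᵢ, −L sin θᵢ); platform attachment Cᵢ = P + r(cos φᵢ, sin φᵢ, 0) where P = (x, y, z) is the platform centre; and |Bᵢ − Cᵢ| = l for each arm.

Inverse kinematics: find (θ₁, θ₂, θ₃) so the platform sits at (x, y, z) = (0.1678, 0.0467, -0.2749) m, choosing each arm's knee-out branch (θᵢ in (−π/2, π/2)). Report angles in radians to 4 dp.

θ₁ = -0.0874, θ₂ = 0.9597, θ₃ = 1.2216

φ1=0.0° → target in arm frame (0.1678, 0.0467)
  e−x'=-0.0778;  (l²−L²−(e−x')²−y'²−z²)/2L = -0.0535
  √(A²+B²)=0.2857;  θ1 = -1.8466+1.7592 ≈ -0.0874
rotate P by −φ2: (-0.0435, -0.1687, -0.2749)
  A=0.1335, B=-0.2749, C=(l²−L²−A²−y'²−z²)/(2L)=-0.1486
  θ2 = atan2(B,A) + arccos(C/0.3056) = 0.9597
φ3=240.0° → target in arm frame (-0.1243, 0.1220)
  A cos θ + B sin θ = C:  0.2143·cos θ + -0.2749·sin θ = -0.1850
  √(A²+B²)=0.3486;  θ3 = -0.9085+2.1302 ≈ 1.2216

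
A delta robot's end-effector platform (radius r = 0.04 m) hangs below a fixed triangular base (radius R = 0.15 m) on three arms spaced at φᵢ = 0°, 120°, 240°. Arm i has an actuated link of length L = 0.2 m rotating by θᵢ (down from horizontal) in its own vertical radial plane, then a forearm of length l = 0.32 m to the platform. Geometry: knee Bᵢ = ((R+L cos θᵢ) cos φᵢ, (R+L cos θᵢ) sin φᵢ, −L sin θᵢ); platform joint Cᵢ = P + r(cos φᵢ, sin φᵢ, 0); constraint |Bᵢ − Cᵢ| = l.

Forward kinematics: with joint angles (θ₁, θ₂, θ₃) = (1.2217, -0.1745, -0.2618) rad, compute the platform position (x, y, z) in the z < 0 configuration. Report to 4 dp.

(-0.1374, -0.0041, -0.1364)

φ1=0.0°: virtual centre (0.1784, 0.0000, -0.1879), radius l
arm 2 at φ=120.0°: e+L cos θ2 = 0.3070;  centre 2 = (-0.1535, 0.2658, 0.0347)
arm 3 at φ=240.0°: e+L cos θ3 = 0.3032;  centre 3 = (-0.1516, -0.2626, 0.0518)
|centre ₂|²−|centre ₁|² = 0.0283;  |centre ₃|²−|centre ₁|² = 0.0275
[-0.6638 0.5317 0.4453]·P = 0.0283;  [-0.6600 -0.5251 0.4794]·P = 0.0275
det = 0.6995;  x = -0.0421+0.6987z,  y = 0.0006+0.0347z
into |P−centre ₁|² = l²: 1.4894z² + 0.0678z + -0.0185 = 0;  Δ = 0.1145;  z = -0.1364 or 0.0909 → z<0 root = -0.1364
x = -0.1374, y = -0.0041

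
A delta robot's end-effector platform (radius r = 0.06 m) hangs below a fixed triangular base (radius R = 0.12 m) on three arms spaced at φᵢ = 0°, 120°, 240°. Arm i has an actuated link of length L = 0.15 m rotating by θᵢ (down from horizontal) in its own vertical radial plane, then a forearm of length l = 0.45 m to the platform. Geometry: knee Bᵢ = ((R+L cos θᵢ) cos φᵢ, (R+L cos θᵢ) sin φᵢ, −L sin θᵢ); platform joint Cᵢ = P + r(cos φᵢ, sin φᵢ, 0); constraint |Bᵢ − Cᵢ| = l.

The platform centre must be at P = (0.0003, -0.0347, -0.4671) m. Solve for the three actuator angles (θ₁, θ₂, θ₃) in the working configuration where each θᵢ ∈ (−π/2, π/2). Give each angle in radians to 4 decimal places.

θ₁ = 0.4360, θ₂ = 0.5235, θ₃ = 0.3487

arm 1 (φ=0.0°): x'=0.0003, y'=-0.0347
  A cos θ + B sin θ = C:  0.0597·cos θ + -0.4671·sin θ = -0.1432
  √(A²+B²)=0.4709;  θ1 = -1.4437+1.8797 ≈ 0.4360
φ2=120.0° → target in arm frame (-0.0302, 0.0171)
  e−x'=0.0902;  (l²−L²−(e−x')²−y'²−z²)/2L = -0.1554
  γ=atan2(-0.4671,0.0902)=-1.3800;  ψ=arccos(-0.3266)=1.9035;  θ2=γ+ψ≈0.5235
φ3=240.0° → target in arm frame (0.0299, 0.0176)
  A cos θ + B sin θ = C:  0.0301·cos θ + -0.4671·sin θ = -0.1313
  γ=atan2(-0.4671,0.0301)=-1.5064;  ψ=arccos(-0.2806)=1.8552;  θ3=γ+ψ≈0.3487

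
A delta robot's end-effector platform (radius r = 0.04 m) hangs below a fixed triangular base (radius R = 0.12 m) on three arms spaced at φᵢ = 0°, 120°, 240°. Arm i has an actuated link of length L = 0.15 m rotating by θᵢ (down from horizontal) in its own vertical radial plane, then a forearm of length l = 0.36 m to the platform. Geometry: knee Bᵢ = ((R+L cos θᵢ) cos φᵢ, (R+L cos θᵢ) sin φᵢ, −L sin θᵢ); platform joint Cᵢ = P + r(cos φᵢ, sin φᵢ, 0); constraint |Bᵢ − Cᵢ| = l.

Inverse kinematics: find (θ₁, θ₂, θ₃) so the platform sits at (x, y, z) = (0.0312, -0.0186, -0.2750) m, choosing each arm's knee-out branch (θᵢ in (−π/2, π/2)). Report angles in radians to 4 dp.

φ1=0.0° → target in arm frame (0.0312, -0.0186)
  e−x'=0.0488;  (l²−L²−(e−x')²−y'²−z²)/2L = 0.0958
  √(A²+B²)=0.2793;  θ1 = -1.3952+1.2206 ≈ -0.1746
rotate P by −φ2: (-0.0317, -0.0177, -0.2750)
  A=0.1117, B=-0.2750, C=(l²−L²−A²−y'²−z²)/(2L)=0.0623
  √(A²+B²)=0.2968;  θ2 = -1.1849+1.3594 ≈ 0.1745
rotate P by −φ3: (0.0005, 0.0363, -0.2750)
  A cos θ + B sin θ = C:  0.0795·cos θ + -0.2750·sin θ = 0.0795
  γ=atan2(-0.2750,0.0795)=-1.2894;  ψ=arccos(0.2776)=1.2895;  θ3=γ+ψ≈0.0001

θ₁ = -0.1746, θ₂ = 0.1745, θ₃ = 0.0001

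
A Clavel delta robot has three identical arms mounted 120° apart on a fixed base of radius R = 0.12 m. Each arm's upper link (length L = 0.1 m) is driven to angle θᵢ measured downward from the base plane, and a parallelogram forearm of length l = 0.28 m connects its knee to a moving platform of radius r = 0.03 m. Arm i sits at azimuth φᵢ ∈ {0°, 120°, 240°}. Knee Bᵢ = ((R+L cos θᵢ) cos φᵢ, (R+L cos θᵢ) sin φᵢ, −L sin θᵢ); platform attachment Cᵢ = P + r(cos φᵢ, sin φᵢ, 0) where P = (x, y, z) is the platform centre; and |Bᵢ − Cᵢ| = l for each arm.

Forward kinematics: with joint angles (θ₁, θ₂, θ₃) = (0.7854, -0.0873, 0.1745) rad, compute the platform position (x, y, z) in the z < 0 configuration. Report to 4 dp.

φ1=0.0°: virtual centre (0.1607, 0.0000, -0.0707), radius l
φ2=120.0°: virtual centre (-0.0948, 0.1642, 0.0087), radius l
arm 3 at φ=240.0°: ρ3 = 0.1885;  S3 = (-0.0942, -0.1632, -0.0174)
|S₂|²−|S₁|² = 0.0052;  |S₃|²−|S₁|² = 0.0050
plane₁₂: -0.5110x+0.3284y+0.1589z = 0.0052
det = 0.3343;  x = -0.0100+0.2600z,  y = 0.0003+-0.0792z
into |P−S₁|² = l²: 1.0739z² + 0.0526z + -0.0443 = 0;  Δ = 0.1929;  z = -0.2290 or 0.1800 → z<0 root = -0.2290
x = -0.0695, y = 0.0184

(-0.0695, 0.0184, -0.2290)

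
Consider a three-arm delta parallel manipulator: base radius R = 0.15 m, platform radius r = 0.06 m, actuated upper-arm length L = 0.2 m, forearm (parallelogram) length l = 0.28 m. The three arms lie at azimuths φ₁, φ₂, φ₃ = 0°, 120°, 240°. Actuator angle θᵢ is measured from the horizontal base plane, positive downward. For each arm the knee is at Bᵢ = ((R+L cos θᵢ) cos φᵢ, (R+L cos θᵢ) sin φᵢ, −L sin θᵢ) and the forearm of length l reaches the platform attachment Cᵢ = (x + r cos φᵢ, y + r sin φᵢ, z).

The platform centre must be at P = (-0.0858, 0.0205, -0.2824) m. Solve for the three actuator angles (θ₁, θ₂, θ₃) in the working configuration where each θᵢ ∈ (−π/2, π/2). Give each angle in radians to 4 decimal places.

arm 1 (φ=0.0°): x'=-0.0858, y'=0.0205
  e−x'=0.1758;  (l²−L²−(e−x')²−y'²−z²)/2L = -0.1817
  θ1 = atan2(B,A) + arccos(C/0.3326) = 1.1346
arm 2 (φ=120.0°): x'=0.0607, y'=0.0641
  A=0.0293, B=-0.2824, C=(l²−L²−A²−y'²−z²)/(2L)=-0.1158
  θ2 = atan2(B,A) + arccos(C/0.2839) = 0.5236
arm 3 (φ=240.0°): x'=0.0251, y'=-0.0846
  e−x'=0.0649;  (l²−L²−(e−x')²−y'²−z²)/2L = -0.1318
  θ3 = atan2(B,A) + arccos(C/0.2898) = 0.6978

θ₁ = 1.1346, θ₂ = 0.5236, θ₃ = 0.6978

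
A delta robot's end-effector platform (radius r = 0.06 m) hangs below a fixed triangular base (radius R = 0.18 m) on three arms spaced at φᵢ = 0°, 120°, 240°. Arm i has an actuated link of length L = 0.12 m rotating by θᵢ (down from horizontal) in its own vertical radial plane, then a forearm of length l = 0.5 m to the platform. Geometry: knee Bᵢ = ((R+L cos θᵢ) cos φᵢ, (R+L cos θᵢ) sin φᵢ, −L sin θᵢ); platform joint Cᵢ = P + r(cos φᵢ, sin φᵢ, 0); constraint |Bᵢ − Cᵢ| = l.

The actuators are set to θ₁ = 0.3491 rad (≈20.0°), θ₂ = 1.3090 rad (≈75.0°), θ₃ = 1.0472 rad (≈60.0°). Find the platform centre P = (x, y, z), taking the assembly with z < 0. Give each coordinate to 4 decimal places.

arm 1 at φ=0.0°: (R−r)+L cos θ1 = 0.2328;  centre 1 = (0.2328, 0.0000, -0.0410)
centre 2 = (0.1511·cos120.0°, 0.1511·sin120.0°, -0.1159) = (-0.0755, 0.1308, -0.1159)
arm 3 at φ=240.0°: (R−r)+L cos θ3 = 0.1800;  centre 3 = (-0.0900, -0.1559, -0.1039)
subtract pairs → two planes through P
plane₁₂: -0.6166x+0.2616y+-0.1497z = -0.0196
det = 0.3611;  x = 0.0261+-0.2204z,  y = -0.0134+0.0529z
into |P−centre ₁|² = l²: 1.0514z² + 0.1718z + -0.2054 = 0;  Δ = 0.8934;  z = -0.5312 or 0.3678 → z<0 root = -0.5312
x = 0.1432, y = -0.0416

(0.1432, -0.0416, -0.5312)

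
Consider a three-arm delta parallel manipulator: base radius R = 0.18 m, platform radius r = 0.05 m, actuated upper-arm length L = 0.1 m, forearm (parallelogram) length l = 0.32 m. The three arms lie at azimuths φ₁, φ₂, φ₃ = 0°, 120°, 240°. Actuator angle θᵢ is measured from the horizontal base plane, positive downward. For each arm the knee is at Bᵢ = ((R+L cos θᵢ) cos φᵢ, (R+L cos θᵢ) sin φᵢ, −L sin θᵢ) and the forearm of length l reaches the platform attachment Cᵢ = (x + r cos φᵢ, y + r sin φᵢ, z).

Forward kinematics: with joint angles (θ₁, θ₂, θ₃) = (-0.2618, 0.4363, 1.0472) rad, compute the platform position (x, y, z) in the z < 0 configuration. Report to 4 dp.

φ1=0.0°: virtual centre (0.2266, 0.0000, 0.0259), radius l
φ2=120.0°: virtual centre (-0.1103, 0.1911, -0.0423), radius l
arm 3 at φ=240.0°: ρ3 = 0.1800;  O3 = (-0.0900, -0.1559, -0.0866)
subtract pairs → two planes through P
linear system: -0.6738x+0.3821y = -0.0015−-0.1363z; -0.6332x+-0.3118y = -0.0121−-0.2250z
Cramer: x(z) = 0.0113-0.2842z;  y(z) = 0.0159-0.1444z
quadratic in z: (1.1016)z²+(0.0660)z+(-0.0551)=0, √Δ=0.4973 → z ∈ {-0.2557, 0.1957}; z = -0.2557 (taking z<0)
x = 0.0840, y = 0.0528

(0.0840, 0.0528, -0.2557)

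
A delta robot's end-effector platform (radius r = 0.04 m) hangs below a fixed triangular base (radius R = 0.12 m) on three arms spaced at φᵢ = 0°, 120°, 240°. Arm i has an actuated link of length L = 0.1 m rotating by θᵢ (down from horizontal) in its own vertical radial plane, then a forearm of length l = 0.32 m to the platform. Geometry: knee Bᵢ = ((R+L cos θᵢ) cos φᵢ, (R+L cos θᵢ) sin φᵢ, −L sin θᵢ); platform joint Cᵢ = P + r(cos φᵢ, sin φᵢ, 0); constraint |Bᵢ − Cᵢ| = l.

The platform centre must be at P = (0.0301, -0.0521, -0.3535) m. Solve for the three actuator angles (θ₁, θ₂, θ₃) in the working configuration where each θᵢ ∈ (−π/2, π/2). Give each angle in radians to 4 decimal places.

rotate P by −φ1: (0.0301, -0.0521, -0.3535)
  A=0.0499, B=-0.3535, C=(l²−L²−A²−y'²−z²)/(2L)=-0.1888
  θ1 = atan2(B,A) + arccos(C/0.3570) = 0.6976
φ2=120.0° → target in arm frame (-0.0602, 0.0000)
  A=0.1402, B=-0.3535, C=(l²−L²−A²−y'²−z²)/(2L)=-0.2610
  θ2 = atan2(B,A) + arccos(C/0.3803) = 1.1341
rotate P by −φ3: (0.0301, 0.0521, -0.3535)
  A cos θ + B sin θ = C:  0.0499·cos θ + -0.3535·sin θ = -0.1889
  √(A²+B²)=0.3570;  θ3 = -1.4305+2.1282 ≈ 0.6977

θ₁ = 0.6976, θ₂ = 1.1341, θ₃ = 0.6977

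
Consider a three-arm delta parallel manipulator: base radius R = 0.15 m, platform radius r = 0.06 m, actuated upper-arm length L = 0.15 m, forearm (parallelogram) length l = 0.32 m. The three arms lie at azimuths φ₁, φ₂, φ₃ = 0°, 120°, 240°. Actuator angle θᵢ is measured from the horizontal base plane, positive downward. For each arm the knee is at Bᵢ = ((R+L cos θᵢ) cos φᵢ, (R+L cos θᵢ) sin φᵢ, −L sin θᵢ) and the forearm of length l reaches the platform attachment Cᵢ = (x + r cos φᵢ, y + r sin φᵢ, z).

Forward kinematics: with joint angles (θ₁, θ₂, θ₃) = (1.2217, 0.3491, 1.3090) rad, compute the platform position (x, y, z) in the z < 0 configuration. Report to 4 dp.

O1 = (0.1413·cos0.0°, 0.1413·sin0.0°, -0.1410) = (0.1413, 0.0000, -0.1410)
φ2=120.0°: virtual centre (-0.1155, 0.2000, -0.0513), radius l
arm 3 at φ=240.0°: e+L cos θ3 = 0.1288;  O3 = (-0.0644, -0.1116, -0.1449)
|O₂|²−|O₁|² = 0.0161;  |O₃|²−|O₁|² = -0.0022
plane₁₂: -0.5136x+0.4000y+0.1793z = 0.0161
Cramer: x(z) = -0.0097+0.1320z;  y(z) = 0.0279-0.2787z
sphere 1 gives Az²+Bz+C=0 with A=1.0951, B=0.2265, C=-0.0590;  B²−4AC=0.3096;  roots -0.3574, 0.1506;  negative root z = -0.3574
x = -0.0569, y = 0.1275

(-0.0569, 0.1275, -0.3574)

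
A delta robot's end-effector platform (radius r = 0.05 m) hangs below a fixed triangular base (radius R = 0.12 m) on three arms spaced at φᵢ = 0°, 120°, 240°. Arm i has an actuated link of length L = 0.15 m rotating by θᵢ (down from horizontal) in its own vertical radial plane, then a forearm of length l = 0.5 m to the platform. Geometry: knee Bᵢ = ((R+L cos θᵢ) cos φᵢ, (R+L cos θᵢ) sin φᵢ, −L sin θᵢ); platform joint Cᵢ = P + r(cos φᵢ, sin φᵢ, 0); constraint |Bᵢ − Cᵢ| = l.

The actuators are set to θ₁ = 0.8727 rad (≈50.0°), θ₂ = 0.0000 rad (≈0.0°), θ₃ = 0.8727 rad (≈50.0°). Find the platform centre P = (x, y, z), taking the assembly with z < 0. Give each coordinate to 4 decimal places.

(-0.1009, 0.1747, -0.4997)

arm 1 at φ=0.0°: ρ1 = 0.1664;  centre 1 = (0.1664, 0.0000, -0.1149)
arm 2 at φ=120.0°: ρ2 = 0.2200;  centre 2 = (-0.1100, 0.1905, 0.0000)
arm 3 at φ=240.0°: ρ3 = 0.1664;  centre 3 = (-0.0832, -0.1441, -0.1149)
subtract pairs → two planes through P
linear system: -0.5528x+0.3811y = 0.0075−0.2298z; -0.4992x+-0.2882y = 0.0000−0.0000z
Cramer: x(z) = -0.0062+0.1895z;  y(z) = 0.0107-0.3282z
sphere 1 gives Az²+Bz+C=0 with A=1.1436, B=0.1574, C=-0.2069;  B²−4AC=0.9712;  roots -0.4997, 0.3621;  negative root z = -0.4997
x = -0.1009, y = 0.1747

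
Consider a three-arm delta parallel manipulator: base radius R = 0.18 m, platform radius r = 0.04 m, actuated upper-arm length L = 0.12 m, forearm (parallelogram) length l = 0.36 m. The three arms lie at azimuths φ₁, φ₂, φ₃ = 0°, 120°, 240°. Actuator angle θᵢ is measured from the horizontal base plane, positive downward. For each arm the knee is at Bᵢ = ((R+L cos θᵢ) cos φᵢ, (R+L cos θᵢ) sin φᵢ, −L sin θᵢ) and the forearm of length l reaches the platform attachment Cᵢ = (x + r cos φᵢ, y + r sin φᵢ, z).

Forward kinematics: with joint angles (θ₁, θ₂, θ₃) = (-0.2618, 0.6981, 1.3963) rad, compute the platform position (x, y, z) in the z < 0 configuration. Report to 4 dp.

(0.1396, 0.0801, -0.3001)

arm 1 at φ=0.0°: (R−r)+L cos θ1 = 0.2559;  S1 = (0.2559, 0.0000, 0.0311)
φ2=120.0°: virtual centre (-0.1160, 0.2009, -0.0771), radius l
arm 3 at φ=240.0°: (R−r)+L cos θ3 = 0.1608;  S3 = (-0.0804, -0.1393, -0.1182)
subtract pairs → two planes through P
plane₁₂: -0.7437x+0.4017y+-0.2164z = -0.0067
Cramer: x(z) = 0.0263-0.3774z;  y(z) = 0.0320-0.1601z
quadratic in z: (1.1681)z²+(0.1009)z+(-0.0749)=0, √Δ=0.6001 → z ∈ {-0.3001, 0.2137}; z = -0.3001 (taking z<0)
x = 0.1396, y = 0.0801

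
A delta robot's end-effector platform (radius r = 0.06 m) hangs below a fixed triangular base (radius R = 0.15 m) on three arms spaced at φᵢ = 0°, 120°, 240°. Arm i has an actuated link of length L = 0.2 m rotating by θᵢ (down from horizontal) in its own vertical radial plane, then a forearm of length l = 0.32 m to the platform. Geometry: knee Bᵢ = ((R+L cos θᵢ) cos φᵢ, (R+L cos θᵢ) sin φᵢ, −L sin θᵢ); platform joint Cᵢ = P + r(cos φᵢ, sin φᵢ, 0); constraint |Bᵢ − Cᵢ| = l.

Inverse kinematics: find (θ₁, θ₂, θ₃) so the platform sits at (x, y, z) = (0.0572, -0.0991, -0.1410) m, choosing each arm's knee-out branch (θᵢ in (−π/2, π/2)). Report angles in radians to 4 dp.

φ1=0.0° → target in arm frame (0.0572, -0.0991)
  A cos θ + B sin θ = C:  0.0328·cos θ + -0.1410·sin θ = 0.0791
  γ=atan2(-0.1410,0.0328)=-1.3422;  ψ=arccos(0.5461)=0.9931;  θ1=γ+ψ≈-0.3491
φ2=120.0° → target in arm frame (-0.1144, 0.0000)
  A=0.2044, B=-0.1410, C=(l²−L²−A²−y'²−z²)/(2L)=0.0018
  √(A²+B²)=0.2483;  θ2 = -0.6038+1.5634 ≈ 0.9596
arm 3 (φ=240.0°): x'=0.0572, y'=0.0991
  A=0.0328, B=-0.1410, C=(l²−L²−A²−y'²−z²)/(2L)=0.0791
  √(A²+B²)=0.1448;  θ3 = -1.3424+0.9930 ≈ -0.3494

θ₁ = -0.3491, θ₂ = 0.9596, θ₃ = -0.3494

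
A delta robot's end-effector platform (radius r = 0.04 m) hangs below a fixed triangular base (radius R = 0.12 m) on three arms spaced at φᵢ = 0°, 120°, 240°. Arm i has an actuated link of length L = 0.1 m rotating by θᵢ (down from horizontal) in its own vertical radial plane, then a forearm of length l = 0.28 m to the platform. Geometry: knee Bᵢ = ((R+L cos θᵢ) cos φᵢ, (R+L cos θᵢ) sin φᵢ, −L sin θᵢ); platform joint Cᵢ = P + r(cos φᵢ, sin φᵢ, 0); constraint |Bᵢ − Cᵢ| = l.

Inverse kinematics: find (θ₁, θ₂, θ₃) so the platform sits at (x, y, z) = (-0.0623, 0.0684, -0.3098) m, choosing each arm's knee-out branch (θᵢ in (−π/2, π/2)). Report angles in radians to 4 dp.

θ₁ = 1.3095, θ₂ = 0.4364, θ₃ = 1.1347

arm 1 (φ=0.0°): x'=-0.0623, y'=0.0684
  A=0.1423, B=-0.3098, C=(l²−L²−A²−y'²−z²)/(2L)=-0.2625
  θ1 = atan2(B,A) + arccos(C/0.3409) = 1.3095
arm 2 (φ=120.0°): x'=0.0904, y'=0.0198
  A cos θ + B sin θ = C:  -0.0104·cos θ + -0.3098·sin θ = -0.1404
  θ2 = atan2(B,A) + arccos(C/0.3100) = 0.4364
rotate P by −φ3: (-0.0281, -0.0882, -0.3098)
  e−x'=0.1081;  (l²−L²−(e−x')²−y'²−z²)/2L = -0.2351
  γ=atan2(-0.3098,0.1081)=-1.2351;  ψ=arccos(-0.7167)=2.3698;  θ3=γ+ψ≈1.1347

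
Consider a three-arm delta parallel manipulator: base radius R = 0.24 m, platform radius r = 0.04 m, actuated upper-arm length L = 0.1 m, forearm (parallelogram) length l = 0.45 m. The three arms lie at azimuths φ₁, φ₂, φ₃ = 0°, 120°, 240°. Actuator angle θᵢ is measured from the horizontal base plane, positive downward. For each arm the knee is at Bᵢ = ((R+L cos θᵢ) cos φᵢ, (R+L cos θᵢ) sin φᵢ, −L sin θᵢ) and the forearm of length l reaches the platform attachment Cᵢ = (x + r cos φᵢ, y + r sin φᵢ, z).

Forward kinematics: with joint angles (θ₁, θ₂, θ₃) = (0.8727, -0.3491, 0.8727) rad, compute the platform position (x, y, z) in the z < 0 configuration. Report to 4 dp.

(-0.0560, 0.0971, -0.3774)

centre 1 = (0.2643·cos0.0°, 0.2643·sin0.0°, -0.0766) = (0.2643, 0.0000, -0.0766)
φ2=120.0°: virtual centre (-0.1470, 0.2546, 0.0342), radius l
arm 3 at φ=240.0°: e+L cos θ3 = 0.2643;  centre 3 = (-0.1321, -0.2289, -0.0766)
|centre ₂|²−|centre ₁|² = 0.0119;  |centre ₃|²−|centre ₁|² = 0.0000
[-0.8225 0.5092 0.2216]·P = 0.0119;  [-0.7928 -0.4577 0.0000]·P = 0.0000
Cramer: x(z) = -0.0070+0.1300z;  y(z) = 0.0121-0.2252z
sphere 1 gives Az²+Bz+C=0 with A=1.0676, B=0.0772, C=-0.1229;  B²−4AC=0.5309;  roots -0.3774, 0.3051;  negative root z = -0.3774
x = -0.0560, y = 0.0971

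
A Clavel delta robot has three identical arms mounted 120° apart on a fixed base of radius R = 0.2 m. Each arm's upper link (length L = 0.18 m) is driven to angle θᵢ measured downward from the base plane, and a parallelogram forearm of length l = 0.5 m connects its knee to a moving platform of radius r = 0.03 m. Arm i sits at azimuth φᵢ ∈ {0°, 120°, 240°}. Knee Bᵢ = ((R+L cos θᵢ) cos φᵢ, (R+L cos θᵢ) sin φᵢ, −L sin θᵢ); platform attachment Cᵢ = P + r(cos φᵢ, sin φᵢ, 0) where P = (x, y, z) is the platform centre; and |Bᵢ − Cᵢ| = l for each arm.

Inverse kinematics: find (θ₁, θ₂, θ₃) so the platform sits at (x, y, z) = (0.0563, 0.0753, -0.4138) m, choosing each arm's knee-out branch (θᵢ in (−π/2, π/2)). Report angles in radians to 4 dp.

φ1=0.0° → target in arm frame (0.0563, 0.0753)
  A=0.1137, B=-0.4138, C=(l²−L²−A²−y'²−z²)/(2L)=0.0771
  θ1 = atan2(B,A) + arccos(C/0.4291) = 0.0874
rotate P by −φ2: (0.0371, -0.0864, -0.4138)
  A=0.1329, B=-0.4138, C=(l²−L²−A²−y'²−z²)/(2L)=0.0590
  γ=atan2(-0.4138,0.1329)=-1.2599;  ψ=arccos(0.1357)=1.4347;  θ2=γ+ψ≈0.1747
arm 3 (φ=240.0°): x'=-0.0934, y'=0.0111
  A cos θ + B sin θ = C:  0.2634·cos θ + -0.4138·sin θ = -0.0642
  θ3 = atan2(B,A) + arccos(C/0.4905) = 0.6981

θ₁ = 0.0874, θ₂ = 0.1747, θ₃ = 0.6981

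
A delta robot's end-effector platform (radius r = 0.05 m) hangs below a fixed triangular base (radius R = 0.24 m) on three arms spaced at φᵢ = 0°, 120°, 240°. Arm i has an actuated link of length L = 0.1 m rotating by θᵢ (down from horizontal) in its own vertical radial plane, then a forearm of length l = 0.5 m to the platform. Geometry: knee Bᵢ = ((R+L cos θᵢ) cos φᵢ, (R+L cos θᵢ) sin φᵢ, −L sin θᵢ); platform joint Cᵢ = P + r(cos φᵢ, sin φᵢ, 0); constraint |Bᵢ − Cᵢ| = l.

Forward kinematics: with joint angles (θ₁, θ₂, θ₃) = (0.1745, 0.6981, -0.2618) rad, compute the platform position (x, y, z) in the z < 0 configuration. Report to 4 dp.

(0.0089, -0.0876, -0.4225)

arm 1 at φ=0.0°: e+L cos θ1 = 0.2885;  S1 = (0.2885, 0.0000, -0.0174)
S2 = (0.2666·cos120.0°, 0.2666·sin120.0°, -0.0643) = (-0.1333, 0.2309, -0.0643)
arm 3 at φ=240.0°: e+L cos θ3 = 0.2866;  S3 = (-0.1433, -0.2482, 0.0259)
eliminate P² terms by subtracting sphere 1 from 2 and 3
[-0.8436 0.4618 -0.0938]·P = -0.0083;  [-0.8636 -0.4964 0.0865]·P = -0.0007
det = 0.8175;  x = 0.0055+-0.0081z,  y = -0.0080+0.1884z
into |P−S₁|² = l²: 1.0355z² + 0.0363z + -0.1695 = 0;  Δ = 0.7035;  z = -0.4225 or 0.3875 → z<0 root = -0.4225
x = 0.0089, y = -0.0876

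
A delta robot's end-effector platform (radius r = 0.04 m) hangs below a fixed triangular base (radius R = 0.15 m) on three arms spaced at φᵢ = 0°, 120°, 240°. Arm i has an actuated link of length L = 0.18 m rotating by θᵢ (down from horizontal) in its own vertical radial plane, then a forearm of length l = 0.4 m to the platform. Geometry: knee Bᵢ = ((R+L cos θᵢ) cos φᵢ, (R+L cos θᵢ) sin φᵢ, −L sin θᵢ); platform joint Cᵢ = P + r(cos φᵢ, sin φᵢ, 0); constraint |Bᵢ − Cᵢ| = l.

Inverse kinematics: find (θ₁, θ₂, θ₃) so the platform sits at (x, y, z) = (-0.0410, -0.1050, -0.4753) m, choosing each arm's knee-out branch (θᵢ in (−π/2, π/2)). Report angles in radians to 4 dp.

θ₁ = 1.1347, θ₂ = 1.2221, θ₃ = 0.6111

φ1=0.0° → target in arm frame (-0.0410, -0.1050)
  e−x'=0.1510;  (l²−L²−(e−x')²−y'²−z²)/2L = -0.3670
  γ=atan2(-0.4753,0.1510)=-1.2632;  ψ=arccos(-0.7360)=2.3979;  θ1=γ+ψ≈1.1347
arm 2 (φ=120.0°): x'=-0.0704, y'=0.0880
  A cos θ + B sin θ = C:  0.1804·cos θ + -0.4753·sin θ = -0.3850
  γ=atan2(-0.4753,0.1804)=-1.2080;  ψ=arccos(-0.7573)=2.4300;  θ2=γ+ψ≈1.2221
rotate P by −φ3: (0.1114, 0.0170, -0.4753)
  A cos θ + B sin θ = C:  -0.0014·cos θ + -0.4753·sin θ = -0.2739
  θ3 = atan2(B,A) + arccos(C/0.4753) = 0.6111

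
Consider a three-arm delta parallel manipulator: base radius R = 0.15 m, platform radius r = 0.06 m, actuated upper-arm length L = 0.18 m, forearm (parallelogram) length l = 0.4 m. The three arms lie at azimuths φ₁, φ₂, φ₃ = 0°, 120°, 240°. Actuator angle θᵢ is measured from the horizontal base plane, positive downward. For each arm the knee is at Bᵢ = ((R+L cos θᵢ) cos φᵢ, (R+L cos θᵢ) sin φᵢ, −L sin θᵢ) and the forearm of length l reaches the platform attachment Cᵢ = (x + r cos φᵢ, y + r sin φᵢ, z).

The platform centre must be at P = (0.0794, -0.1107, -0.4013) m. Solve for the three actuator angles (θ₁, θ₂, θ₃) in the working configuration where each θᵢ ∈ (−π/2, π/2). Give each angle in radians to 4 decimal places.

φ1=0.0° → target in arm frame (0.0794, -0.1107)
  e−x'=0.0106;  (l²−L²−(e−x')²−y'²−z²)/2L = -0.1272
  γ=atan2(-0.4013,0.0106)=-1.5444;  ψ=arccos(-0.3170)=1.8933;  θ1=γ+ψ≈0.3489
φ2=120.0° → target in arm frame (-0.1356, -0.0134)
  A=0.2256, B=-0.4013, C=(l²−L²−A²−y'²−z²)/(2L)=-0.2347
  √(A²+B²)=0.4604;  θ2 = -1.0587+2.1059 ≈ 1.0471
φ3=240.0° → target in arm frame (0.0562, 0.1241)
  A cos θ + B sin θ = C:  0.0338·cos θ + -0.4013·sin θ = -0.1389
  γ=atan2(-0.4013,0.0338)=-1.4867;  ψ=arccos(-0.3448)=1.9228;  θ3=γ+ψ≈0.4361

θ₁ = 0.3489, θ₂ = 1.0471, θ₃ = 0.4361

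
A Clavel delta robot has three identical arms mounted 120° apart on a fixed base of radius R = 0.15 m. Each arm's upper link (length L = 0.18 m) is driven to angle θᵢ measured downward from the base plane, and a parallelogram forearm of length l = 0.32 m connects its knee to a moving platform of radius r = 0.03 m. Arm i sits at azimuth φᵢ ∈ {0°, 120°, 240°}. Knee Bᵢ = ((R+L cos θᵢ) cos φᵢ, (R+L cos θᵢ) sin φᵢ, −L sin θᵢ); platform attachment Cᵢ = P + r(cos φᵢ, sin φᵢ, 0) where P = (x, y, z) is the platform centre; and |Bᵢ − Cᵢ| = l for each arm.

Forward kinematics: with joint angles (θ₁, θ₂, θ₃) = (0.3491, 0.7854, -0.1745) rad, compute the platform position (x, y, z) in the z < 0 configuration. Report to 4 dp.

(0.0027, -0.0745, -0.1833)

centre 1 = (0.2891·cos0.0°, 0.2891·sin0.0°, -0.0616) = (0.2891, 0.0000, -0.0616)
arm 2 at φ=120.0°: ρ2 = 0.2473;  centre 2 = (-0.1236, 0.2141, -0.1273)
centre 3 = (0.2973·cos240.0°, 0.2973·sin240.0°, 0.0313) = (-0.1486, -0.2574, 0.0313)
subtract pairs → two planes through P
[-0.8256 0.4283 -0.1314]·P = -0.0100;  [-0.8756 -0.5149 0.1856]·P = 0.0019
det = 0.8001;  x = 0.0054+0.0148z,  y = -0.0130+0.3354z
quadratic in z: (1.1127)z²+(0.1060)z+(-0.0179)=0, √Δ=0.3018 → z ∈ {-0.1833, 0.0880}; z = -0.1833 (taking z<0)
x = 0.0027, y = -0.0745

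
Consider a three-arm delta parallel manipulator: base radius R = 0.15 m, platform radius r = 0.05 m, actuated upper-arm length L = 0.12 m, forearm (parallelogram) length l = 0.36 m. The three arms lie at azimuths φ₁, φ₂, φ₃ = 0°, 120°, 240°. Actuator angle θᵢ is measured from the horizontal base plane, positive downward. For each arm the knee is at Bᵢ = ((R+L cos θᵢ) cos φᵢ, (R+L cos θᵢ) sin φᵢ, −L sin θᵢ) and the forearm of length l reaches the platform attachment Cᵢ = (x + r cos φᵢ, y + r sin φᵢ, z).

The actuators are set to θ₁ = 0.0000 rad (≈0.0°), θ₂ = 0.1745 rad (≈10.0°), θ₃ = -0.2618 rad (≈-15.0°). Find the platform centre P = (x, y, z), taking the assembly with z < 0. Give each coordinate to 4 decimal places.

arm 1 at φ=0.0°: (R−r)+L cos θ1 = 0.2200;  S1 = (0.2200, 0.0000, 0.0000)
S2 = (0.2182·cos120.0°, 0.2182·sin120.0°, -0.0208) = (-0.1091, 0.1889, -0.0208)
S3 = (0.2159·cos240.0°, 0.2159·sin240.0°, 0.0311) = (-0.1080, -0.1870, 0.0311)
subtract pairs → two planes through P
plane₁₂: -0.6582x+0.3779y+-0.0417z = -0.0004
det = 0.4940;  x = 0.0009+0.0160z,  y = 0.0006+0.1381z
quadratic in z: (1.0193)z²+(-0.0068)z+(-0.0816)=0, √Δ=0.5768 → z ∈ {-0.2796, 0.2863}; z = -0.2796 (taking z<0)
x = -0.0036, y = -0.0380

(-0.0036, -0.0380, -0.2796)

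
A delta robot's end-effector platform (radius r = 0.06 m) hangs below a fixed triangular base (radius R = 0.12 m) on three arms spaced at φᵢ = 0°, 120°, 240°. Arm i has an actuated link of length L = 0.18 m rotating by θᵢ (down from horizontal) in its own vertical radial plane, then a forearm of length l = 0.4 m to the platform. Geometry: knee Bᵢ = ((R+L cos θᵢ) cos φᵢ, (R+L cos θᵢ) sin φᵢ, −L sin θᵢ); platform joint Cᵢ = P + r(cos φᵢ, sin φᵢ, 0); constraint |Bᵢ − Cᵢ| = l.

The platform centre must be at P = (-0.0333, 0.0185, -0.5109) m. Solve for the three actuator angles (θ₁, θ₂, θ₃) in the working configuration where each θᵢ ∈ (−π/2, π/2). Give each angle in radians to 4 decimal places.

θ₁ = 1.0470, θ₂ = 0.8725, θ₃ = 0.9599

arm 1 (φ=0.0°): x'=-0.0333, y'=0.0185
  A=0.0933, B=-0.5109, C=(l²−L²−A²−y'²−z²)/(2L)=-0.3957
  θ1 = atan2(B,A) + arccos(C/0.5193) = 1.0470
arm 2 (φ=120.0°): x'=0.0327, y'=0.0196
  e−x'=0.0273;  (l²−L²−(e−x')²−y'²−z²)/2L = -0.3737
  γ=atan2(-0.5109,0.0273)=-1.5174;  ψ=arccos(-0.7305)=2.3899;  θ2=γ+ψ≈0.8725
arm 3 (φ=240.0°): x'=0.0006, y'=-0.0381
  A=0.0594, B=-0.5109, C=(l²−L²−A²−y'²−z²)/(2L)=-0.3844
  γ=atan2(-0.5109,0.0594)=-1.4551;  ψ=arccos(-0.7474)=2.4150;  θ3=γ+ψ≈0.9599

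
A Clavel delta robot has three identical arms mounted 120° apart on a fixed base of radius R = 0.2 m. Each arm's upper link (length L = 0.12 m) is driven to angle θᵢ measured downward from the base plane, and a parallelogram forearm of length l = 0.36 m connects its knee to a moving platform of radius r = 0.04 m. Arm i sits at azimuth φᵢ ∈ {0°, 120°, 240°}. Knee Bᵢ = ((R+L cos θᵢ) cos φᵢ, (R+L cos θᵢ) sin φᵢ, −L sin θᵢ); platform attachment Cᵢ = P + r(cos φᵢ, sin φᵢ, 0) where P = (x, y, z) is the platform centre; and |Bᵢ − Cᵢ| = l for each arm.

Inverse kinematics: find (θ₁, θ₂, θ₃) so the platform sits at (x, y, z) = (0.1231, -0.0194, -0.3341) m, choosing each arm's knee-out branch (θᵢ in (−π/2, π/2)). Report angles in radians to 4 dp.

rotate P by −φ1: (0.1231, -0.0194, -0.3341)
  A cos θ + B sin θ = C:  0.0369·cos θ + -0.3341·sin θ = 0.0077
  γ=atan2(-0.3341,0.0369)=-1.4608;  ψ=arccos(0.0228)=1.5480;  θ1=γ+ψ≈0.0872
rotate P by −φ2: (-0.0784, -0.0969, -0.3341)
  A cos θ + B sin θ = C:  0.2384·cos θ + -0.3341·sin θ = -0.2609
  γ=atan2(-0.3341,0.2384)=-0.9511;  ψ=arccos(-0.6358)=2.2598;  θ2=γ+ψ≈1.3087
arm 3 (φ=240.0°): x'=-0.0447, y'=0.1163
  e−x'=0.2047;  (l²−L²−(e−x')²−y'²−z²)/2L = -0.2161
  θ3 = atan2(B,A) + arccos(C/0.3918) = 1.1341

θ₁ = 0.0872, θ₂ = 1.3087, θ₃ = 1.1341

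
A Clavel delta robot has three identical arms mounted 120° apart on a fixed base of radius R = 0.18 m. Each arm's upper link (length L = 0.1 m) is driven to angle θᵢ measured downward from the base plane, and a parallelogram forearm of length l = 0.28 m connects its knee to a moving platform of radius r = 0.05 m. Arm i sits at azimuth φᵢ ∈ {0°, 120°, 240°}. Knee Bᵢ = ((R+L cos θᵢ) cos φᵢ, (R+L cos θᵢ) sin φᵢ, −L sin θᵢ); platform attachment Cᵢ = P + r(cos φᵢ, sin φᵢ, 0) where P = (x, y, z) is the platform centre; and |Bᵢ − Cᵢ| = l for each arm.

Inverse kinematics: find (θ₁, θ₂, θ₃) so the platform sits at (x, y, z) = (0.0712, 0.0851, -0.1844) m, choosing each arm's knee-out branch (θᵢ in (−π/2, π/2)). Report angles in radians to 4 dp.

θ₁ = -0.3501, θ₂ = 0.0874, θ₃ = 1.3089

arm 1 (φ=0.0°): x'=0.0712, y'=0.0851
  A=0.0588, B=-0.1844, C=(l²−L²−A²−y'²−z²)/(2L)=0.1185
  γ=atan2(-0.1844,0.0588)=-1.2621;  ψ=arccos(0.6122)=0.9120;  θ1=γ+ψ≈-0.3501
φ2=120.0° → target in arm frame (0.0381, -0.1042)
  e−x'=0.0919;  (l²−L²−(e−x')²−y'²−z²)/2L = 0.0755
  γ=atan2(-0.1844,0.0919)=-1.1084;  ψ=arccos(0.3662)=1.1958;  θ2=γ+ψ≈0.0874
arm 3 (φ=240.0°): x'=-0.1093, y'=0.0191
  e−x'=0.2393;  (l²−L²−(e−x')²−y'²−z²)/2L = -0.1162
  γ=atan2(-0.1844,0.2393)=-0.6565;  ψ=arccos(-0.3845)=1.9655;  θ3=γ+ψ≈1.3089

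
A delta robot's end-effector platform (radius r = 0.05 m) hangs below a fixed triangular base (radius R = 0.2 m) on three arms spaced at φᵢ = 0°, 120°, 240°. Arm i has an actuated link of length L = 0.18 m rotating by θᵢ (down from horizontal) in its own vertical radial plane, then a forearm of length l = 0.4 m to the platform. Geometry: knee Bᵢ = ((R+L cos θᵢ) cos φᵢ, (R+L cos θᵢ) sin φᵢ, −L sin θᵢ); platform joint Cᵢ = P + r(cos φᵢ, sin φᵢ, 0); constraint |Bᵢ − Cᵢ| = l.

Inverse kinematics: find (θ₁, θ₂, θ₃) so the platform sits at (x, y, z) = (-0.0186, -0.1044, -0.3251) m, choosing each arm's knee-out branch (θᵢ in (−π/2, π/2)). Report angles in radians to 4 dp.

φ1=0.0° → target in arm frame (-0.0186, -0.1044)
  e−x'=0.1686;  (l²−L²−(e−x')²−y'²−z²)/2L = -0.0484
  √(A²+B²)=0.3662;  θ1 = -1.0924+1.7033 ≈ 0.6109
arm 2 (φ=120.0°): x'=-0.0811, y'=0.0683
  e−x'=0.2311;  (l²−L²−(e−x')²−y'²−z²)/2L = -0.1005
  θ2 = atan2(B,A) + arccos(C/0.3989) = 0.8726
arm 3 (φ=240.0°): x'=0.0997, y'=0.0361
  A cos θ + B sin θ = C:  0.0503·cos θ + -0.3251·sin θ = 0.0502
  θ3 = atan2(B,A) + arccos(C/0.3290) = 0.0002

θ₁ = 0.6109, θ₂ = 0.8726, θ₃ = 0.0002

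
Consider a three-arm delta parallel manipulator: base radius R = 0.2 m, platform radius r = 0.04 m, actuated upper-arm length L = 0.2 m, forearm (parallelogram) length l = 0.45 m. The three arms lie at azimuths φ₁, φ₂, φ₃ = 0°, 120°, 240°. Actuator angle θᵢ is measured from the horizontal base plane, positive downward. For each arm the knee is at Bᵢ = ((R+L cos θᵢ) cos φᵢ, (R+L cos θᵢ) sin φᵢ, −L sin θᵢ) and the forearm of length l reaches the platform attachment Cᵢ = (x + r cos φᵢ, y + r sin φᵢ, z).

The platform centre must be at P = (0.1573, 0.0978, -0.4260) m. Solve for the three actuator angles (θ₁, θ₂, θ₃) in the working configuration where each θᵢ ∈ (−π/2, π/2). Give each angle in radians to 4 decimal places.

arm 1 (φ=0.0°): x'=0.1573, y'=0.0978
  e−x'=0.0027;  (l²−L²−(e−x')²−y'²−z²)/2L = -0.0714
  γ=atan2(-0.4260,0.0027)=-1.5645;  ψ=arccos(-0.1675)=1.7391;  θ1=γ+ψ≈0.1747
φ2=120.0° → target in arm frame (0.0060, -0.1851)
  e−x'=0.1540;  (l²−L²−(e−x')²−y'²−z²)/2L = -0.1924
  √(A²+B²)=0.4530;  θ2 = -1.2240+2.0094 ≈ 0.7854
arm 3 (φ=240.0°): x'=-0.1633, y'=0.0873
  e−x'=0.3233;  (l²−L²−(e−x')²−y'²−z²)/2L = -0.3279
  γ=atan2(-0.4260,0.3233)=-0.9215;  ψ=arccos(-0.6131)=2.2308;  θ3=γ+ψ≈1.3092

θ₁ = 0.1747, θ₂ = 0.7854, θ₃ = 1.3092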